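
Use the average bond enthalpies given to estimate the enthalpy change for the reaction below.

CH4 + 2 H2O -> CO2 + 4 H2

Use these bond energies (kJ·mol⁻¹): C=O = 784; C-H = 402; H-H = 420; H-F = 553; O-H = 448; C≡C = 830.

Bonds broken (reactants):
  C-H: 4 × 402 = 1608
  O-H: 4 × 448 = 1792
  Σ(broken) = 3400 kJ
Bonds formed (products):
  C=O: 2 × 784 = 1568
  H-H: 4 × 420 = 1680
  Σ(formed) = 3248 kJ
ΔH = Σ(broken) − Σ(formed) = 3400 − 3248 = +152 kJ

ΔH ≈ +152 kJ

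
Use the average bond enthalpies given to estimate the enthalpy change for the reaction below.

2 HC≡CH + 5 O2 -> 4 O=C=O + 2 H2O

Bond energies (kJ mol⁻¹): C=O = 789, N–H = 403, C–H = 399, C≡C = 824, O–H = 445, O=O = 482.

ΔH ≈ −2438 kJ

Bonds broken (reactants):
  C≡C: 2 × 824 = 1648
  C–H: 4 × 399 = 1596
  O=O: 5 × 482 = 2410
  Σ(broken) = 5654 kJ
Bonds formed (products):
  C=O: 8 × 789 = 6312
  O–H: 4 × 445 = 1780
  Σ(formed) = 8092 kJ
ΔH = Σ(broken) − Σ(formed) = 5654 − 8092 = −2438 kJ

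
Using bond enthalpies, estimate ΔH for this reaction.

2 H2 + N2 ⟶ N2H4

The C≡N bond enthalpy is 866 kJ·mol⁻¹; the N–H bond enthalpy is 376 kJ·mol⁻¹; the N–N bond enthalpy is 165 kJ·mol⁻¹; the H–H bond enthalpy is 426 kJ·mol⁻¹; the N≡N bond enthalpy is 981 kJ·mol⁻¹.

ΔH ≈ +164 kJ

Bonds broken (reactants):
  H–H: 2 × 426 = 852
  N≡N: 1 × 981 = 981
  Σ(broken) = 1833 kJ
Bonds formed (products):
  N–H: 4 × 376 = 1504
  N–N: 1 × 165 = 165
  Σ(formed) = 1669 kJ
ΔH = Σ(broken) − Σ(formed) = 1833 − 1669 = +164 kJ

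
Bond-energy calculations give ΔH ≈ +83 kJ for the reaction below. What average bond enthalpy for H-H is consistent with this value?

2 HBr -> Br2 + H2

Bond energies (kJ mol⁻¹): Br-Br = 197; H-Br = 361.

D(H-H) ≈ 442 kJ/mol

Let D be the H-H bond energy.
Σ(broken) = 2×361 = 722
Σ(formed) = 1×197 + 1×D = 197 + D
ΔH = Σ(broken) − Σ(formed) = (722) − (197 + D) = +525 − D
Setting this equal to +83 kJ gives D = 442 kJ/mol.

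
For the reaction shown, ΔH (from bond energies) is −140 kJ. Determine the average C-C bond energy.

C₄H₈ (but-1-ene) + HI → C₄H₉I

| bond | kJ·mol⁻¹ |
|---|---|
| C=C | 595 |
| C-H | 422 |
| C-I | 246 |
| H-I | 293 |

D(C-C) ≈ 360 kJ/mol

Let D be the C-C bond energy.
Σ(broken) = 2×D + 8×422 + 1×595 + 1×293 = 4264 + 2D
Σ(formed) = 3×D + 9×422 + 1×246 = 4044 + 3D
ΔH = Σ(broken) − Σ(formed) = (4264 + 2D) − (4044 + 3D) = +220 − D
Setting this equal to −140 kJ gives D = 360 kJ/mol.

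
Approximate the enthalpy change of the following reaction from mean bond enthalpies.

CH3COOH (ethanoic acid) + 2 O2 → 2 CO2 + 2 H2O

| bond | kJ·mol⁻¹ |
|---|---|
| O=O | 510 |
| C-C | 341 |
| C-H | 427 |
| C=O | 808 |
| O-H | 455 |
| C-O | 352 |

Bonds broken (reactants):
  C-C: 1 × 341 = 341
  C-H: 3 × 427 = 1281
  C-O: 1 × 352 = 352
  C=O: 1 × 808 = 808
  O-H: 1 × 455 = 455
  O=O: 2 × 510 = 1020
  Σ(broken) = 4257 kJ
Bonds formed (products):
  C=O: 4 × 808 = 3232
  O-H: 4 × 455 = 1820
  Σ(formed) = 5052 kJ
ΔH = Σ(broken) − Σ(formed) = 4257 − 5052 = −795 kJ

ΔH ≈ −795 kJ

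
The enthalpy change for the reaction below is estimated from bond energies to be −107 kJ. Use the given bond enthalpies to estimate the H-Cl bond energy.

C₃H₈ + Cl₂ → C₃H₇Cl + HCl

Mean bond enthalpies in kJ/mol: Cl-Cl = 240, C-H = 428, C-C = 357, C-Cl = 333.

Let D be the H-Cl bond energy.
Σ(broken) = 2×357 + 8×428 + 1×240 = 4378
Σ(formed) = 2×357 + 1×333 + 7×428 + 1×D = 4043 + D
ΔH = Σ(broken) − Σ(formed) = (4378) − (4043 + D) = +335 − D
Setting this equal to −107 kJ gives D = 442 kJ/mol.

D(H-Cl) ≈ 442 kJ/mol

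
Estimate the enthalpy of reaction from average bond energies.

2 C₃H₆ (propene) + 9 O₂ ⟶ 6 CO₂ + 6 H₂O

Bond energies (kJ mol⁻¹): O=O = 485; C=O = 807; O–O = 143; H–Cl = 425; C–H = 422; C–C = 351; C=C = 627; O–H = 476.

ΔH ≈ −4011 kJ

Bonds broken (reactants):
  C–C: 2 × 351 = 702
  C–H: 12 × 422 = 5064
  C=C: 2 × 627 = 1254
  O=O: 9 × 485 = 4365
  Σ(broken) = 11385 kJ
Bonds formed (products):
  C=O: 12 × 807 = 9684
  O–H: 12 × 476 = 5712
  Σ(formed) = 15396 kJ
ΔH = Σ(broken) − Σ(formed) = 11385 − 15396 = −4011 kJ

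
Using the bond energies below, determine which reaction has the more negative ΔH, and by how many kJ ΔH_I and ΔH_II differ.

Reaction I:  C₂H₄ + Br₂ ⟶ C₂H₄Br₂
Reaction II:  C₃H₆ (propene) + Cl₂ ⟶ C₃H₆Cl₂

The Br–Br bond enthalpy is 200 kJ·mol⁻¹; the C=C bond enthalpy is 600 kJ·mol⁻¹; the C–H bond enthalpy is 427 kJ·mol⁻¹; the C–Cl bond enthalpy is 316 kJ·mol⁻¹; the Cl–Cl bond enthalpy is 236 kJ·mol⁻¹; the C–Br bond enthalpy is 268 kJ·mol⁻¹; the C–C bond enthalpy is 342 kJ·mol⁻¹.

Reaction I:
  Bonds broken (reactants):
    Br–Br: 1 × 200 = 200
    C–H: 4 × 427 = 1708
    C=C: 1 × 600 = 600
    Σ(broken) = 2508 kJ
  Bonds formed (products):
    C–Br: 2 × 268 = 536
    C–C: 1 × 342 = 342
    C–H: 4 × 427 = 1708
    Σ(formed) = 2586 kJ
  ΔH_I = 2508 − 2586 = −78 kJ
Reaction II:
  Bonds broken (reactants):
    C–C: 1 × 342 = 342
    C–H: 6 × 427 = 2562
    C=C: 1 × 600 = 600
    Cl–Cl: 1 × 236 = 236
    Σ(broken) = 3740 kJ
  Bonds formed (products):
    C–C: 2 × 342 = 684
    C–Cl: 2 × 316 = 632
    C–H: 6 × 427 = 2562
    Σ(formed) = 3878 kJ
  ΔH_II = 3740 − 3878 = −138 kJ
ΔH_I − ΔH_II = +60 kJ, so reaction II has the more negative ΔH; |ΔH_I − ΔH_II| = 60 kJ.

Reaction II, by 60 kJ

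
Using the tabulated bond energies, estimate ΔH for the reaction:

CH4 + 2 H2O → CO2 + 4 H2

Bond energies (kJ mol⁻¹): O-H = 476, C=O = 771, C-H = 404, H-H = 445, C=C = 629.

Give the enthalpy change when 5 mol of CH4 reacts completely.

ΔH = +990 kJ

Bonds broken (reactants):
  C-H: 4 × 404 = 1616
  O-H: 4 × 476 = 1904
  Σ(broken) = 3520 kJ
Bonds formed (products):
  C=O: 2 × 771 = 1542
  H-H: 4 × 445 = 1780
  Σ(formed) = 3322 kJ
ΔH = Σ(broken) − Σ(formed) = 3520 − 3322 = +198 kJ
For 5× the reaction as written: 5 × (+198) = +990 kJ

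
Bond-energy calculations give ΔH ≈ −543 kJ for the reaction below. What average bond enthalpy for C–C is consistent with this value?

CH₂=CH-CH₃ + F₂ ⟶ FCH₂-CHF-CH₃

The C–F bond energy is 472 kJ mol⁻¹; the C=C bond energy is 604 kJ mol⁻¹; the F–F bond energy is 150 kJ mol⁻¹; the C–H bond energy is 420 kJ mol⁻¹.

D(C–C) ≈ 353 kJ/mol

Let D be the C–C bond energy.
Σ(broken) = 1×D + 6×420 + 1×604 + 1×150 = 3274 + D
Σ(formed) = 2×D + 2×472 + 6×420 = 3464 + 2D
ΔH = Σ(broken) − Σ(formed) = (3274 + D) − (3464 + 2D) = −190 − D
Setting this equal to −543 kJ gives D = 353 kJ/mol.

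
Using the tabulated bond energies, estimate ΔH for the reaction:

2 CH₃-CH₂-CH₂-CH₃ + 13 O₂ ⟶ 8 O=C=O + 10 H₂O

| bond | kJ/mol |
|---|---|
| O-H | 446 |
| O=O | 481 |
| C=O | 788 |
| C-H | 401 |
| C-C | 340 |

Bonds broken (reactants):
  C-C: 6 × 340 = 2040
  C-H: 20 × 401 = 8020
  O=O: 13 × 481 = 6253
  Σ(broken) = 16313 kJ
Bonds formed (products):
  C=O: 16 × 788 = 12608
  O-H: 20 × 446 = 8920
  Σ(formed) = 21528 kJ
ΔH = Σ(broken) − Σ(formed) = 16313 − 21528 = −5215 kJ

ΔH ≈ −5215 kJ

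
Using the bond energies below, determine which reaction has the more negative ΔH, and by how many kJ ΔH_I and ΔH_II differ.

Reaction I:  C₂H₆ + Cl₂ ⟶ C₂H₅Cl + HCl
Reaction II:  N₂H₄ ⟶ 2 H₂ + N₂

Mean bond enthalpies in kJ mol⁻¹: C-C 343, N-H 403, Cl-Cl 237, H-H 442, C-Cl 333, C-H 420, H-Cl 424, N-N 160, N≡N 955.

Reaction I, by 33 kJ

Reaction I:
  Bonds broken (reactants):
    C-C: 1 × 343 = 343
    C-H: 6 × 420 = 2520
    Cl-Cl: 1 × 237 = 237
    Σ(broken) = 3100 kJ
  Bonds formed (products):
    C-C: 1 × 343 = 343
    C-Cl: 1 × 333 = 333
    C-H: 5 × 420 = 2100
    H-Cl: 1 × 424 = 424
    Σ(formed) = 3200 kJ
  ΔH_I = 3100 − 3200 = −100 kJ
Reaction II:
  Bonds broken (reactants):
    N-H: 4 × 403 = 1612
    N-N: 1 × 160 = 160
    Σ(broken) = 1772 kJ
  Bonds formed (products):
    H-H: 2 × 442 = 884
    N≡N: 1 × 955 = 955
    Σ(formed) = 1839 kJ
  ΔH_II = 1772 − 1839 = −67 kJ
ΔH_I − ΔH_II = −33 kJ, so reaction I has the more negative ΔH; |ΔH_I − ΔH_II| = 33 kJ.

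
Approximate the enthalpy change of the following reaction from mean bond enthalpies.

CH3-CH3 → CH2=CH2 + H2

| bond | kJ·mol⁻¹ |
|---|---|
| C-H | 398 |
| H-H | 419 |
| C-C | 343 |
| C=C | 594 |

ΔH ≈ +126 kJ

Bonds broken (reactants):
  C-C: 1 × 343 = 343
  C-H: 6 × 398 = 2388
  Σ(broken) = 2731 kJ
Bonds formed (products):
  C-H: 4 × 398 = 1592
  C=C: 1 × 594 = 594
  H-H: 1 × 419 = 419
  Σ(formed) = 2605 kJ
ΔH = Σ(broken) − Σ(formed) = 2731 − 2605 = +126 kJ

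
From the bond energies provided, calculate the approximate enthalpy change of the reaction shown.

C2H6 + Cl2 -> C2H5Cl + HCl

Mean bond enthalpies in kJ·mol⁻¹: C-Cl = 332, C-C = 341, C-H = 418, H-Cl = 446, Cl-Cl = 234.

Bonds broken (reactants):
  C-C: 1 × 341 = 341
  C-H: 6 × 418 = 2508
  Cl-Cl: 1 × 234 = 234
  Σ(broken) = 3083 kJ
Bonds formed (products):
  C-C: 1 × 341 = 341
  C-Cl: 1 × 332 = 332
  C-H: 5 × 418 = 2090
  H-Cl: 1 × 446 = 446
  Σ(formed) = 3209 kJ
ΔH = Σ(broken) − Σ(formed) = 3083 − 3209 = −126 kJ

ΔH ≈ −126 kJ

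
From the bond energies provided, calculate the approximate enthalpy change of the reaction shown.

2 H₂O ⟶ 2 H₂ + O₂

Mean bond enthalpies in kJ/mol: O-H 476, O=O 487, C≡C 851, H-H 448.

ΔH ≈ +521 kJ

Bonds broken (reactants):
  O-H: 4 × 476 = 1904
  Σ(broken) = 1904 kJ
Bonds formed (products):
  H-H: 2 × 448 = 896
  O=O: 1 × 487 = 487
  Σ(formed) = 1383 kJ
ΔH = Σ(broken) − Σ(formed) = 1904 − 1383 = +521 kJ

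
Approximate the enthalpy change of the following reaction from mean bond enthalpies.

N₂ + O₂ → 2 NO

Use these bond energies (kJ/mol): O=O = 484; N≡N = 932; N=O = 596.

Bonds broken (reactants):
  N≡N: 1 × 932 = 932
  O=O: 1 × 484 = 484
  Σ(broken) = 1416 kJ
Bonds formed (products):
  N=O: 2 × 596 = 1192
  Σ(formed) = 1192 kJ
ΔH = Σ(broken) − Σ(formed) = 1416 − 1192 = +224 kJ

ΔH ≈ +224 kJ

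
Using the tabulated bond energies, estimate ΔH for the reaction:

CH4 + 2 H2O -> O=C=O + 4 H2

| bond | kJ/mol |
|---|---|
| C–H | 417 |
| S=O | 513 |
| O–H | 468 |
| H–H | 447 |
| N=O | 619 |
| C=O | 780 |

ΔH ≈ +192 kJ

Bonds broken (reactants):
  C–H: 4 × 417 = 1668
  O–H: 4 × 468 = 1872
  Σ(broken) = 3540 kJ
Bonds formed (products):
  C=O: 2 × 780 = 1560
  H–H: 4 × 447 = 1788
  Σ(formed) = 3348 kJ
ΔH = Σ(broken) − Σ(formed) = 3540 − 3348 = +192 kJ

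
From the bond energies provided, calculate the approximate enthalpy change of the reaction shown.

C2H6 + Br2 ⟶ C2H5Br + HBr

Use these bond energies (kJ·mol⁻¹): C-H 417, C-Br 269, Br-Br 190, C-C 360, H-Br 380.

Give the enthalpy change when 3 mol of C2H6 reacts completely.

ΔH = −126 kJ

Bonds broken (reactants):
  Br-Br: 1 × 190 = 190
  C-C: 1 × 360 = 360
  C-H: 6 × 417 = 2502
  Σ(broken) = 3052 kJ
Bonds formed (products):
  C-Br: 1 × 269 = 269
  C-C: 1 × 360 = 360
  C-H: 5 × 417 = 2085
  H-Br: 1 × 380 = 380
  Σ(formed) = 3094 kJ
ΔH = Σ(broken) − Σ(formed) = 3052 − 3094 = −42 kJ
For 3× the reaction as written: 3 × (−42) = −126 kJ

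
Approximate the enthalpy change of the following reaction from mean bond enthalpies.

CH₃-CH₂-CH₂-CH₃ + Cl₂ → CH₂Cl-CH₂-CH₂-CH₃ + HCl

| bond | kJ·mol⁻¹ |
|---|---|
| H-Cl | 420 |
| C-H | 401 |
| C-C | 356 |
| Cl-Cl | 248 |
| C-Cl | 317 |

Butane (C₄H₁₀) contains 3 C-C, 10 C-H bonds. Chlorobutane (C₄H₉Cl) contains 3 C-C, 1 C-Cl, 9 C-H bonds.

Bonds broken (reactants):
  C-C: 3 × 356 = 1068
  C-H: 10 × 401 = 4010
  Cl-Cl: 1 × 248 = 248
  Σ(broken) = 5326 kJ
Bonds formed (products):
  C-C: 3 × 356 = 1068
  C-Cl: 1 × 317 = 317
  C-H: 9 × 401 = 3609
  H-Cl: 1 × 420 = 420
  Σ(formed) = 5414 kJ
ΔH = Σ(broken) − Σ(formed) = 5326 − 5414 = −88 kJ

ΔH ≈ −88 kJ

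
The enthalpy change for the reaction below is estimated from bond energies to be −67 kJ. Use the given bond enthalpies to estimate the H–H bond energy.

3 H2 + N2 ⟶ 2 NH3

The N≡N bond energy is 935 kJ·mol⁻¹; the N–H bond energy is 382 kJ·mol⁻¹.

Let D be the H–H bond energy.
Σ(broken) = 3×D + 1×935 = 935 + 3D
Σ(formed) = 6×382 = 2292
ΔH = Σ(broken) − Σ(formed) = (935 + 3D) − (2292) = −1357 + 3D
Setting this equal to −67 kJ gives 3D = 1290, so D = 430 kJ/mol.

D(H–H) ≈ 430 kJ/mol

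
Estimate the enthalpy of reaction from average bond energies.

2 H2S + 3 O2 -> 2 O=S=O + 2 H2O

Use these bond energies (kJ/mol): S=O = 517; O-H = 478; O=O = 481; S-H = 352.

ΔH ≈ −1129 kJ

Bonds broken (reactants):
  O=O: 3 × 481 = 1443
  S-H: 4 × 352 = 1408
  Σ(broken) = 2851 kJ
Bonds formed (products):
  O-H: 4 × 478 = 1912
  S=O: 4 × 517 = 2068
  Σ(formed) = 3980 kJ
ΔH = Σ(broken) − Σ(formed) = 2851 − 3980 = −1129 kJ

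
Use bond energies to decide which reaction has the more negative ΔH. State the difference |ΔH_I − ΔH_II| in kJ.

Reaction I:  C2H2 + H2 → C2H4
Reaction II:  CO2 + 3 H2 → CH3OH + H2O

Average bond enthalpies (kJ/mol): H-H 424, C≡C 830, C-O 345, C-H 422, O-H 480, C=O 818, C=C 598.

Reaction I:
  Bonds broken (reactants):
    C≡C: 1 × 830 = 830
    C-H: 2 × 422 = 844
    H-H: 1 × 424 = 424
    Σ(broken) = 2098 kJ
  Bonds formed (products):
    C-H: 4 × 422 = 1688
    C=C: 1 × 598 = 598
    Σ(formed) = 2286 kJ
  ΔH_I = 2098 − 2286 = −188 kJ
Reaction II:
  Bonds broken (reactants):
    C=O: 2 × 818 = 1636
    H-H: 3 × 424 = 1272
    Σ(broken) = 2908 kJ
  Bonds formed (products):
    C-H: 3 × 422 = 1266
    C-O: 1 × 345 = 345
    O-H: 3 × 480 = 1440
    Σ(formed) = 3051 kJ
  ΔH_II = 2908 − 3051 = −143 kJ
ΔH_I − ΔH_II = −45 kJ, so reaction I has the more negative ΔH; |ΔH_I − ΔH_II| = 45 kJ.

Reaction I, by 45 kJ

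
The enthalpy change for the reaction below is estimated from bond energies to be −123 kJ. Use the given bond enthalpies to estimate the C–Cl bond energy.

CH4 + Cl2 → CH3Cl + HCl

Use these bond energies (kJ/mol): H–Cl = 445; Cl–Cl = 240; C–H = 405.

D(C–Cl) ≈ 323 kJ/mol

Let D be the C–Cl bond energy.
Σ(broken) = 4×405 + 1×240 = 1860
Σ(formed) = 1×D + 3×405 + 1×445 = 1660 + D
ΔH = Σ(broken) − Σ(formed) = (1860) − (1660 + D) = +200 − D
Setting this equal to −123 kJ gives D = 323 kJ/mol.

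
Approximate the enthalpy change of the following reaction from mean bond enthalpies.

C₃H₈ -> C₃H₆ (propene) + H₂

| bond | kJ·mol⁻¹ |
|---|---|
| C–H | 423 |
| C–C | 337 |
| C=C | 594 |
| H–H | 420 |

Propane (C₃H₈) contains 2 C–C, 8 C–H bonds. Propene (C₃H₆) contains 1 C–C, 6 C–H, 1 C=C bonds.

Bonds broken (reactants):
  C–C: 2 × 337 = 674
  C–H: 8 × 423 = 3384
  Σ(broken) = 4058 kJ
Bonds formed (products):
  C–C: 1 × 337 = 337
  C–H: 6 × 423 = 2538
  C=C: 1 × 594 = 594
  H–H: 1 × 420 = 420
  Σ(formed) = 3889 kJ
ΔH = Σ(broken) − Σ(formed) = 4058 − 3889 = +169 kJ

ΔH ≈ +169 kJ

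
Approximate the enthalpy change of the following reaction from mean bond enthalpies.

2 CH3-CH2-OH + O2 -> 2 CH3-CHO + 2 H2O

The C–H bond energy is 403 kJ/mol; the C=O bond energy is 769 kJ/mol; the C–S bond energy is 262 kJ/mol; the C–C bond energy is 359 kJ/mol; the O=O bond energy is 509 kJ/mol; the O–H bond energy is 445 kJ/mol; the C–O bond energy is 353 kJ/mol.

Bonds broken (reactants):
  C–C: 2 × 359 = 718
  C–H: 10 × 403 = 4030
  C–O: 2 × 353 = 706
  O–H: 2 × 445 = 890
  O=O: 1 × 509 = 509
  Σ(broken) = 6853 kJ
Bonds formed (products):
  C–C: 2 × 359 = 718
  C–H: 8 × 403 = 3224
  C=O: 2 × 769 = 1538
  O–H: 4 × 445 = 1780
  Σ(formed) = 7260 kJ
ΔH = Σ(broken) − Σ(formed) = 6853 − 7260 = −407 kJ

ΔH ≈ −407 kJ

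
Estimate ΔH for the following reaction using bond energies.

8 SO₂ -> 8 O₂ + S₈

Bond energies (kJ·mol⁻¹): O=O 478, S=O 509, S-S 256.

ΔH ≈ +2272 kJ

Bonds broken (reactants):
  S=O: 16 × 509 = 8144
  Σ(broken) = 8144 kJ
Bonds formed (products):
  O=O: 8 × 478 = 3824
  S-S: 8 × 256 = 2048
  Σ(formed) = 5872 kJ
ΔH = Σ(broken) − Σ(formed) = 8144 − 5872 = +2272 kJ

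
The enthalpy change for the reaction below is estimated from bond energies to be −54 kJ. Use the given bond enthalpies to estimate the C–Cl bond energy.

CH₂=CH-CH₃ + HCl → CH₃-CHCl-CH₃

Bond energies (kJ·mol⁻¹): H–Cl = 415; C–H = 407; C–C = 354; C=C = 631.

Let D be the C–Cl bond energy.
Σ(broken) = 1×354 + 6×407 + 1×631 + 1×415 = 3842
Σ(formed) = 2×354 + 1×D + 7×407 = 3557 + D
ΔH = Σ(broken) − Σ(formed) = (3842) − (3557 + D) = +285 − D
Setting this equal to −54 kJ gives D = 339 kJ/mol.

D(C–Cl) ≈ 339 kJ/mol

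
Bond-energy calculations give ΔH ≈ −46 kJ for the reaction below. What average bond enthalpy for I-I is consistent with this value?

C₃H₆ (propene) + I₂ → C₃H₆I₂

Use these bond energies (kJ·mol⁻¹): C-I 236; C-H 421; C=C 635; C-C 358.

Let D be the I-I bond energy.
Σ(broken) = 1×358 + 6×421 + 1×635 + 1×D = 3519 + D
Σ(formed) = 2×358 + 6×421 + 2×236 = 3714
ΔH = Σ(broken) − Σ(formed) = (3519 + D) − (3714) = −195 + D
Setting this equal to −46 kJ gives D = 149 kJ/mol.

D(I-I) ≈ 149 kJ/mol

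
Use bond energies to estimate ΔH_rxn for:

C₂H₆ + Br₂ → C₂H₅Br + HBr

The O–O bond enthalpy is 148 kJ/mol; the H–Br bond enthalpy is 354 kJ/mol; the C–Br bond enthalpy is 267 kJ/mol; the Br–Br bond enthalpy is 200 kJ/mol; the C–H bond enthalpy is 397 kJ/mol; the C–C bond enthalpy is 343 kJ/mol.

ΔH ≈ −24 kJ

Bonds broken (reactants):
  Br–Br: 1 × 200 = 200
  C–C: 1 × 343 = 343
  C–H: 6 × 397 = 2382
  Σ(broken) = 2925 kJ
Bonds formed (products):
  C–Br: 1 × 267 = 267
  C–C: 1 × 343 = 343
  C–H: 5 × 397 = 1985
  H–Br: 1 × 354 = 354
  Σ(formed) = 2949 kJ
ΔH = Σ(broken) − Σ(formed) = 2925 − 2949 = −24 kJ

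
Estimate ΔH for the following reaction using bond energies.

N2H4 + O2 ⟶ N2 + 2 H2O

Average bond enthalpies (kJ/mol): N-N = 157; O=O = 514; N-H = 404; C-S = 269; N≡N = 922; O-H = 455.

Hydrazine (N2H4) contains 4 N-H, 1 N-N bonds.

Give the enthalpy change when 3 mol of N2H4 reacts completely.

ΔH = −1365 kJ

Bonds broken (reactants):
  N-H: 4 × 404 = 1616
  N-N: 1 × 157 = 157
  O=O: 1 × 514 = 514
  Σ(broken) = 2287 kJ
Bonds formed (products):
  N≡N: 1 × 922 = 922
  O-H: 4 × 455 = 1820
  Σ(formed) = 2742 kJ
ΔH = Σ(broken) − Σ(formed) = 2287 − 2742 = −455 kJ
For 3× the reaction as written: 3 × (−455) = −1365 kJ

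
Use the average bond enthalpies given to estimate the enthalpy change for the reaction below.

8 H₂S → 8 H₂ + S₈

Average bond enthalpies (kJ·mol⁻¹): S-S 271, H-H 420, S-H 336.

ΔH ≈ −152 kJ

Bonds broken (reactants):
  S-H: 16 × 336 = 5376
  Σ(broken) = 5376 kJ
Bonds formed (products):
  H-H: 8 × 420 = 3360
  S-S: 8 × 271 = 2168
  Σ(formed) = 5528 kJ
ΔH = Σ(broken) − Σ(formed) = 5376 − 5528 = −152 kJ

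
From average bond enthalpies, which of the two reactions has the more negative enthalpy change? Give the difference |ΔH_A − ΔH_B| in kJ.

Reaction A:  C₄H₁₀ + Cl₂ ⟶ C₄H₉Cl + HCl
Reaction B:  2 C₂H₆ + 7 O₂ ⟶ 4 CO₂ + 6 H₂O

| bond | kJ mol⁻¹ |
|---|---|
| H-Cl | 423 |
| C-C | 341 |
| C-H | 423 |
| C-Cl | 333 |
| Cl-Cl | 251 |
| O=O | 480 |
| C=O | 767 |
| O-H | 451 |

Reaction B, by 2348 kJ

Reaction A:
  Bonds broken (reactants):
    C-C: 3 × 341 = 1023
    C-H: 10 × 423 = 4230
    Cl-Cl: 1 × 251 = 251
    Σ(broken) = 5504 kJ
  Bonds formed (products):
    C-C: 3 × 341 = 1023
    C-Cl: 1 × 333 = 333
    C-H: 9 × 423 = 3807
    H-Cl: 1 × 423 = 423
    Σ(formed) = 5586 kJ
  ΔH_A = 5504 − 5586 = −82 kJ
Reaction B:
  Bonds broken (reactants):
    C-C: 2 × 341 = 682
    C-H: 12 × 423 = 5076
    O=O: 7 × 480 = 3360
    Σ(broken) = 9118 kJ
  Bonds formed (products):
    C=O: 8 × 767 = 6136
    O-H: 12 × 451 = 5412
    Σ(formed) = 11548 kJ
  ΔH_B = 9118 − 11548 = −2430 kJ
ΔH_A − ΔH_B = +2348 kJ, so reaction B has the more negative ΔH; |ΔH_A − ΔH_B| = 2348 kJ.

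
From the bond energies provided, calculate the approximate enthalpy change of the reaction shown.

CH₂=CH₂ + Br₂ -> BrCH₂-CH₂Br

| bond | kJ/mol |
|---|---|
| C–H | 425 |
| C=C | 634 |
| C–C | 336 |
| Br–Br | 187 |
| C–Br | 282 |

ΔH ≈ −79 kJ

Bonds broken (reactants):
  Br–Br: 1 × 187 = 187
  C–H: 4 × 425 = 1700
  C=C: 1 × 634 = 634
  Σ(broken) = 2521 kJ
Bonds formed (products):
  C–Br: 2 × 282 = 564
  C–C: 1 × 336 = 336
  C–H: 4 × 425 = 1700
  Σ(formed) = 2600 kJ
ΔH = Σ(broken) − Σ(formed) = 2521 − 2600 = −79 kJ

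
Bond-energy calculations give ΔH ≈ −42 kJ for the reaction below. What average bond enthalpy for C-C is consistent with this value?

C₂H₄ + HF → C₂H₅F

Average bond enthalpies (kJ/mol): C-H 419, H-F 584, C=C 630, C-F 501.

D(C-C) ≈ 336 kJ/mol

Let D be the C-C bond energy.
Σ(broken) = 4×419 + 1×630 + 1×584 = 2890
Σ(formed) = 1×D + 1×501 + 5×419 = 2596 + D
ΔH = Σ(broken) − Σ(formed) = (2890) − (2596 + D) = +294 − D
Setting this equal to −42 kJ gives D = 336 kJ/mol.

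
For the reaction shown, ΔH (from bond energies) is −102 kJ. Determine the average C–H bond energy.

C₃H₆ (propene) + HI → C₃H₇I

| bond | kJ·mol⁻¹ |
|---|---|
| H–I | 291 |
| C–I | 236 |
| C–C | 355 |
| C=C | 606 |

D(C–H) ≈ 408 kJ/mol

Let D be the C–H bond energy.
Σ(broken) = 1×355 + 6×D + 1×606 + 1×291 = 1252 + 6D
Σ(formed) = 2×355 + 7×D + 1×236 = 946 + 7D
ΔH = Σ(broken) − Σ(formed) = (1252 + 6D) − (946 + 7D) = +306 − D
Setting this equal to −102 kJ gives D = 408 kJ/mol.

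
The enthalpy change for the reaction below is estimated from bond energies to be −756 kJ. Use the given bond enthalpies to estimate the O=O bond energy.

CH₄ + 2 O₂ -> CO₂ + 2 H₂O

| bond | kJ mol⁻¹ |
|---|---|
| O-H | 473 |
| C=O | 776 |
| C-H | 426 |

D(O=O) ≈ 492 kJ/mol

Let D be the O=O bond energy.
Σ(broken) = 4×426 + 2×D = 1704 + 2D
Σ(formed) = 2×776 + 4×473 = 3444
ΔH = Σ(broken) − Σ(formed) = (1704 + 2D) − (3444) = −1740 + 2D
Setting this equal to −756 kJ gives 2D = 984, so D = 492 kJ/mol.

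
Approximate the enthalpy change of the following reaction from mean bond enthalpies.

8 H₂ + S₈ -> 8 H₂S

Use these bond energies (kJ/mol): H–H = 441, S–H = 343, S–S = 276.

Bonds broken (reactants):
  H–H: 8 × 441 = 3528
  S–S: 8 × 276 = 2208
  Σ(broken) = 5736 kJ
Bonds formed (products):
  S–H: 16 × 343 = 5488
  Σ(formed) = 5488 kJ
ΔH = Σ(broken) − Σ(formed) = 5736 − 5488 = +248 kJ

ΔH ≈ +248 kJ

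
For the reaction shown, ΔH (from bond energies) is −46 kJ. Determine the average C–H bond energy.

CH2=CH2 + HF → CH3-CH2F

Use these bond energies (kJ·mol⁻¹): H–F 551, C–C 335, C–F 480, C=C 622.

Let D be the C–H bond energy.
Σ(broken) = 4×D + 1×622 + 1×551 = 1173 + 4D
Σ(formed) = 1×335 + 1×480 + 5×D = 815 + 5D
ΔH = Σ(broken) − Σ(formed) = (1173 + 4D) − (815 + 5D) = +358 − D
Setting this equal to −46 kJ gives D = 404 kJ/mol.

D(C–H) ≈ 404 kJ/mol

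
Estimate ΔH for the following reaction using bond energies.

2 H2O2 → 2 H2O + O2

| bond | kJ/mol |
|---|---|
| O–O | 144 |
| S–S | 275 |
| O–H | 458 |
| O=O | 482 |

Bonds broken (reactants):
  O–H: 4 × 458 = 1832
  O–O: 2 × 144 = 288
  Σ(broken) = 2120 kJ
Bonds formed (products):
  O–H: 4 × 458 = 1832
  O=O: 1 × 482 = 482
  Σ(formed) = 2314 kJ
ΔH = Σ(broken) − Σ(formed) = 2120 − 2314 = −194 kJ

ΔH ≈ −194 kJ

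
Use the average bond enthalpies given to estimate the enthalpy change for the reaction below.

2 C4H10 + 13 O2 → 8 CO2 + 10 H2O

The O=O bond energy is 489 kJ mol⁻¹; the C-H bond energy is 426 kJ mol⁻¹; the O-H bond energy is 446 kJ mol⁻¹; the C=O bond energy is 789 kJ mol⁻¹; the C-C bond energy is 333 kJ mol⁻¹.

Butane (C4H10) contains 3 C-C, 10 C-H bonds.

ΔH ≈ −4669 kJ

Bonds broken (reactants):
  C-C: 6 × 333 = 1998
  C-H: 20 × 426 = 8520
  O=O: 13 × 489 = 6357
  Σ(broken) = 16875 kJ
Bonds formed (products):
  C=O: 16 × 789 = 12624
  O-H: 20 × 446 = 8920
  Σ(formed) = 21544 kJ
ΔH = Σ(broken) − Σ(formed) = 16875 − 21544 = −4669 kJ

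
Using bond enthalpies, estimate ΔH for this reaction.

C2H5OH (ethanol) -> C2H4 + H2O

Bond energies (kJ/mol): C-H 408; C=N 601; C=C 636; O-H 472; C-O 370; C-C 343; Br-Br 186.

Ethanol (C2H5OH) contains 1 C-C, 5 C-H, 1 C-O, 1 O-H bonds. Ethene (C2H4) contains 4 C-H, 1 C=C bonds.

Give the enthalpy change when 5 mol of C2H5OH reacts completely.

Bonds broken (reactants):
  C-C: 1 × 343 = 343
  C-H: 5 × 408 = 2040
  C-O: 1 × 370 = 370
  O-H: 1 × 472 = 472
  Σ(broken) = 3225 kJ
Bonds formed (products):
  C-H: 4 × 408 = 1632
  C=C: 1 × 636 = 636
  O-H: 2 × 472 = 944
  Σ(formed) = 3212 kJ
ΔH = Σ(broken) − Σ(formed) = 3225 − 3212 = +13 kJ
For 5× the reaction as written: 5 × (+13) = +65 kJ

ΔH = +65 kJ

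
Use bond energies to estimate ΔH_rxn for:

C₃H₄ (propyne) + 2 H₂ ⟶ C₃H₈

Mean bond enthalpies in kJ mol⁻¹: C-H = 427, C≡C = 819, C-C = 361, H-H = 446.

Bonds broken (reactants):
  C≡C: 1 × 819 = 819
  C-C: 1 × 361 = 361
  C-H: 4 × 427 = 1708
  H-H: 2 × 446 = 892
  Σ(broken) = 3780 kJ
Bonds formed (products):
  C-C: 2 × 361 = 722
  C-H: 8 × 427 = 3416
  Σ(formed) = 4138 kJ
ΔH = Σ(broken) − Σ(formed) = 3780 − 4138 = −358 kJ

ΔH ≈ −358 kJ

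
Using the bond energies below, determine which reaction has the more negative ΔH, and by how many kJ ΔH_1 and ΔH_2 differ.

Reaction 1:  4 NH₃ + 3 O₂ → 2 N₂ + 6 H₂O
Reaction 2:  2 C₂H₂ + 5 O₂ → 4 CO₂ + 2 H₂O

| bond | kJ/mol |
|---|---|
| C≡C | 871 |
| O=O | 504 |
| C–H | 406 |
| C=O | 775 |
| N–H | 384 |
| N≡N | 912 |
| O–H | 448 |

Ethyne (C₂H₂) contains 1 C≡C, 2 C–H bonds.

Reaction 1:
  Bonds broken (reactants):
    N–H: 12 × 384 = 4608
    O=O: 3 × 504 = 1512
    Σ(broken) = 6120 kJ
  Bonds formed (products):
    N≡N: 2 × 912 = 1824
    O–H: 12 × 448 = 5376
    Σ(formed) = 7200 kJ
  ΔH_1 = 6120 − 7200 = −1080 kJ
Reaction 2:
  Bonds broken (reactants):
    C≡C: 2 × 871 = 1742
    C–H: 4 × 406 = 1624
    O=O: 5 × 504 = 2520
    Σ(broken) = 5886 kJ
  Bonds formed (products):
    C=O: 8 × 775 = 6200
    O–H: 4 × 448 = 1792
    Σ(formed) = 7992 kJ
  ΔH_2 = 5886 − 7992 = −2106 kJ
ΔH_1 − ΔH_2 = +1026 kJ, so reaction 2 has the more negative ΔH; |ΔH_1 − ΔH_2| = 1026 kJ.

Reaction 2, by 1026 kJ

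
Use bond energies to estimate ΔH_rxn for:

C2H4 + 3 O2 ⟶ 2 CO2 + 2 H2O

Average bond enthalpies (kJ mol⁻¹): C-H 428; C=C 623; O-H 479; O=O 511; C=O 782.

Bonds broken (reactants):
  C-H: 4 × 428 = 1712
  C=C: 1 × 623 = 623
  O=O: 3 × 511 = 1533
  Σ(broken) = 3868 kJ
Bonds formed (products):
  C=O: 4 × 782 = 3128
  O-H: 4 × 479 = 1916
  Σ(formed) = 5044 kJ
ΔH = Σ(broken) − Σ(formed) = 3868 − 5044 = −1176 kJ

ΔH ≈ −1176 kJ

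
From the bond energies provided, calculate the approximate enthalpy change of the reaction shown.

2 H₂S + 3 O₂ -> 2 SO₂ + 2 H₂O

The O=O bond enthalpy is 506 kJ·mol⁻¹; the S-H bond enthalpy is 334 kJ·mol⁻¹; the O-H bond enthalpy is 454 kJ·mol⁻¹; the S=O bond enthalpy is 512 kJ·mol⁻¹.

Bonds broken (reactants):
  O=O: 3 × 506 = 1518
  S-H: 4 × 334 = 1336
  Σ(broken) = 2854 kJ
Bonds formed (products):
  O-H: 4 × 454 = 1816
  S=O: 4 × 512 = 2048
  Σ(formed) = 3864 kJ
ΔH = Σ(broken) − Σ(formed) = 2854 − 3864 = −1010 kJ

ΔH ≈ −1010 kJ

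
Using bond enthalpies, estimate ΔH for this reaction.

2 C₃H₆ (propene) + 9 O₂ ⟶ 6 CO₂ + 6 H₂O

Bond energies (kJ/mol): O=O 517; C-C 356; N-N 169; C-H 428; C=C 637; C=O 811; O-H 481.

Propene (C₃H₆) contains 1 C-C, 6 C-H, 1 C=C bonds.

ΔH ≈ −3729 kJ

Bonds broken (reactants):
  C-C: 2 × 356 = 712
  C-H: 12 × 428 = 5136
  C=C: 2 × 637 = 1274
  O=O: 9 × 517 = 4653
  Σ(broken) = 11775 kJ
Bonds formed (products):
  C=O: 12 × 811 = 9732
  O-H: 12 × 481 = 5772
  Σ(formed) = 15504 kJ
ΔH = Σ(broken) − Σ(formed) = 11775 − 15504 = −3729 kJ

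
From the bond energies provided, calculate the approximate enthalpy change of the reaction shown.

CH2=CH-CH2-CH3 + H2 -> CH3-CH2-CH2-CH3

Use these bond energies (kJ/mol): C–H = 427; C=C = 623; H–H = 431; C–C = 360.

Bonds broken (reactants):
  C–C: 2 × 360 = 720
  C–H: 8 × 427 = 3416
  C=C: 1 × 623 = 623
  H–H: 1 × 431 = 431
  Σ(broken) = 5190 kJ
Bonds formed (products):
  C–C: 3 × 360 = 1080
  C–H: 10 × 427 = 4270
  Σ(formed) = 5350 kJ
ΔH = Σ(broken) − Σ(formed) = 5190 − 5350 = −160 kJ

ΔH ≈ −160 kJ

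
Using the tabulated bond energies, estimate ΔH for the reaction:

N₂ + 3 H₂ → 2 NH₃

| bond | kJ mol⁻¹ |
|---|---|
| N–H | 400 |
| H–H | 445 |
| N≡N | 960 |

Bonds broken (reactants):
  H–H: 3 × 445 = 1335
  N≡N: 1 × 960 = 960
  Σ(broken) = 2295 kJ
Bonds formed (products):
  N–H: 6 × 400 = 2400
  Σ(formed) = 2400 kJ
ΔH = Σ(broken) − Σ(formed) = 2295 − 2400 = −105 kJ

ΔH ≈ −105 kJ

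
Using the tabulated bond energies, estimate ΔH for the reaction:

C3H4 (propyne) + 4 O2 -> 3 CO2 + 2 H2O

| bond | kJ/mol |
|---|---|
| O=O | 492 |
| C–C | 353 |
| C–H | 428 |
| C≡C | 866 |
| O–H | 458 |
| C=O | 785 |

Bonds broken (reactants):
  C≡C: 1 × 866 = 866
  C–C: 1 × 353 = 353
  C–H: 4 × 428 = 1712
  O=O: 4 × 492 = 1968
  Σ(broken) = 4899 kJ
Bonds formed (products):
  C=O: 6 × 785 = 4710
  O–H: 4 × 458 = 1832
  Σ(formed) = 6542 kJ
ΔH = Σ(broken) − Σ(formed) = 4899 − 6542 = −1643 kJ

ΔH ≈ −1643 kJ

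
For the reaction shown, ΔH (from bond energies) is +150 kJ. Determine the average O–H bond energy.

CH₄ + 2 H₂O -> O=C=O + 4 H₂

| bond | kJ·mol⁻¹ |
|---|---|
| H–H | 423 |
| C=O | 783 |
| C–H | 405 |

Let D be the O–H bond energy.
Σ(broken) = 4×405 + 4×D = 1620 + 4D
Σ(formed) = 2×783 + 4×423 = 3258
ΔH = Σ(broken) − Σ(formed) = (1620 + 4D) − (3258) = −1638 + 4D
Setting this equal to +150 kJ gives 4D = 1788, so D = 447 kJ/mol.

D(O–H) ≈ 447 kJ/mol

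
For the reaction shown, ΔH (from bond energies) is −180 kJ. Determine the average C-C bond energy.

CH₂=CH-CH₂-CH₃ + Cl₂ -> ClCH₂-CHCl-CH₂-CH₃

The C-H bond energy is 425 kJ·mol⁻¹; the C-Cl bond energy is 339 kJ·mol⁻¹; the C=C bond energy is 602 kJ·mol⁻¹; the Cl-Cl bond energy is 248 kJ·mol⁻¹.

D(C-C) ≈ 352 kJ/mol

Let D be the C-C bond energy.
Σ(broken) = 2×D + 8×425 + 1×602 + 1×248 = 4250 + 2D
Σ(formed) = 3×D + 2×339 + 8×425 = 4078 + 3D
ΔH = Σ(broken) − Σ(formed) = (4250 + 2D) − (4078 + 3D) = +172 − D
Setting this equal to −180 kJ gives D = 352 kJ/mol.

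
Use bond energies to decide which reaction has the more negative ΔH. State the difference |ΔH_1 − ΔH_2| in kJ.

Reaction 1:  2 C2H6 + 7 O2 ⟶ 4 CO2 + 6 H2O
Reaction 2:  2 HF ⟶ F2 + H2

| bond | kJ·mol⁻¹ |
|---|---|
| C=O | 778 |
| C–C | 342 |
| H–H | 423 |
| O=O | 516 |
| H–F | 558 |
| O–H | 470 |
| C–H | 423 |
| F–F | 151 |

Reaction 1:
  Bonds broken (reactants):
    C–C: 2 × 342 = 684
    C–H: 12 × 423 = 5076
    O=O: 7 × 516 = 3612
    Σ(broken) = 9372 kJ
  Bonds formed (products):
    C=O: 8 × 778 = 6224
    O–H: 12 × 470 = 5640
    Σ(formed) = 11864 kJ
  ΔH_1 = 9372 − 11864 = −2492 kJ
Reaction 2:
  Bonds broken (reactants):
    H–F: 2 × 558 = 1116
    Σ(broken) = 1116 kJ
  Bonds formed (products):
    F–F: 1 × 151 = 151
    H–H: 1 × 423 = 423
    Σ(formed) = 574 kJ
  ΔH_2 = 1116 − 574 = +542 kJ
ΔH_1 − ΔH_2 = −3034 kJ, so reaction 1 has the more negative ΔH; |ΔH_1 − ΔH_2| = 3034 kJ.

Reaction 1, by 3034 kJ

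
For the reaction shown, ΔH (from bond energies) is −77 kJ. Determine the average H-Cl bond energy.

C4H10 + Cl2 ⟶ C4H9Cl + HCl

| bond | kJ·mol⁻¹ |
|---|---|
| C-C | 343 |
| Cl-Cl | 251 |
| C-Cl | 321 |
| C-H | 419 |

D(H-Cl) ≈ 426 kJ/mol

Let D be the H-Cl bond energy.
Σ(broken) = 3×343 + 10×419 + 1×251 = 5470
Σ(formed) = 3×343 + 1×321 + 9×419 + 1×D = 5121 + D
ΔH = Σ(broken) − Σ(formed) = (5470) − (5121 + D) = +349 − D
Setting this equal to −77 kJ gives D = 426 kJ/mol.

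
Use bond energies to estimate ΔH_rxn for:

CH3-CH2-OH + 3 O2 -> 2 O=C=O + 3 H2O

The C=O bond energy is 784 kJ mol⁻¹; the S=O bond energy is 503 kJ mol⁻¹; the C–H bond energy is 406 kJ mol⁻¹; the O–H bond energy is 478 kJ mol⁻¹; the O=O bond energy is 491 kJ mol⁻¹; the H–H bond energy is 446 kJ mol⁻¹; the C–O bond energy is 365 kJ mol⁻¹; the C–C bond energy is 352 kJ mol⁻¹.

Bonds broken (reactants):
  C–C: 1 × 352 = 352
  C–H: 5 × 406 = 2030
  C–O: 1 × 365 = 365
  O–H: 1 × 478 = 478
  O=O: 3 × 491 = 1473
  Σ(broken) = 4698 kJ
Bonds formed (products):
  C=O: 4 × 784 = 3136
  O–H: 6 × 478 = 2868
  Σ(formed) = 6004 kJ
ΔH = Σ(broken) − Σ(formed) = 4698 − 6004 = −1306 kJ

ΔH ≈ −1306 kJ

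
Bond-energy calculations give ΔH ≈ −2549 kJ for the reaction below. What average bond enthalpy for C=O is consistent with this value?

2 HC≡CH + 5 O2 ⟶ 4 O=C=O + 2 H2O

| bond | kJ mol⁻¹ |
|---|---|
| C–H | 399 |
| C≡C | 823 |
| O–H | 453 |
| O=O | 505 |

D(C=O) ≈ 813 kJ/mol

Let D be the C=O bond energy.
Σ(broken) = 2×823 + 4×399 + 5×505 = 5767
Σ(formed) = 8×D + 4×453 = 1812 + 8D
ΔH = Σ(broken) − Σ(formed) = (5767) − (1812 + 8D) = +3955 − 8D
Setting this equal to −2549 kJ gives 8D = 6504, so D = 813 kJ/mol.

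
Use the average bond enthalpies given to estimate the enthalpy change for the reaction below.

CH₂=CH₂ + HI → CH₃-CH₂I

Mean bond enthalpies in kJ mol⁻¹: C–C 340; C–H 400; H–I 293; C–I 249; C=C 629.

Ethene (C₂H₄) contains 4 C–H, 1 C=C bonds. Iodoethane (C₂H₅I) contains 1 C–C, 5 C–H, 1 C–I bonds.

Bonds broken (reactants):
  C–H: 4 × 400 = 1600
  C=C: 1 × 629 = 629
  H–I: 1 × 293 = 293
  Σ(broken) = 2522 kJ
Bonds formed (products):
  C–C: 1 × 340 = 340
  C–H: 5 × 400 = 2000
  C–I: 1 × 249 = 249
  Σ(formed) = 2589 kJ
ΔH = Σ(broken) − Σ(formed) = 2522 − 2589 = −67 kJ

ΔH ≈ −67 kJ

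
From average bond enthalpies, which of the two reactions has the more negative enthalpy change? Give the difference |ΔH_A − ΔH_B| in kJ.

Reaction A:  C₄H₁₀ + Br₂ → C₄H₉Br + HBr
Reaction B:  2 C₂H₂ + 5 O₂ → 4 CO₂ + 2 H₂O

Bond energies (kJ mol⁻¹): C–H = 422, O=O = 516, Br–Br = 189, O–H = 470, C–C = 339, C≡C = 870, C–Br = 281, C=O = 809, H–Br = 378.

Reaction A:
  Bonds broken (reactants):
    Br–Br: 1 × 189 = 189
    C–C: 3 × 339 = 1017
    C–H: 10 × 422 = 4220
    Σ(broken) = 5426 kJ
  Bonds formed (products):
    C–Br: 1 × 281 = 281
    C–C: 3 × 339 = 1017
    C–H: 9 × 422 = 3798
    H–Br: 1 × 378 = 378
    Σ(formed) = 5474 kJ
  ΔH_A = 5426 − 5474 = −48 kJ
Reaction B:
  Bonds broken (reactants):
    C≡C: 2 × 870 = 1740
    C–H: 4 × 422 = 1688
    O=O: 5 × 516 = 2580
    Σ(broken) = 6008 kJ
  Bonds formed (products):
    C=O: 8 × 809 = 6472
    O–H: 4 × 470 = 1880
    Σ(formed) = 8352 kJ
  ΔH_B = 6008 − 8352 = −2344 kJ
ΔH_A − ΔH_B = +2296 kJ, so reaction B has the more negative ΔH; |ΔH_A − ΔH_B| = 2296 kJ.

Reaction B, by 2296 kJ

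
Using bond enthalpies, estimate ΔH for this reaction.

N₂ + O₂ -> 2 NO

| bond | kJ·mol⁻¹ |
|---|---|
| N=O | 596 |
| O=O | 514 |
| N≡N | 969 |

Bonds broken (reactants):
  N≡N: 1 × 969 = 969
  O=O: 1 × 514 = 514
  Σ(broken) = 1483 kJ
Bonds formed (products):
  N=O: 2 × 596 = 1192
  Σ(formed) = 1192 kJ
ΔH = Σ(broken) − Σ(formed) = 1483 − 1192 = +291 kJ

ΔH ≈ +291 kJ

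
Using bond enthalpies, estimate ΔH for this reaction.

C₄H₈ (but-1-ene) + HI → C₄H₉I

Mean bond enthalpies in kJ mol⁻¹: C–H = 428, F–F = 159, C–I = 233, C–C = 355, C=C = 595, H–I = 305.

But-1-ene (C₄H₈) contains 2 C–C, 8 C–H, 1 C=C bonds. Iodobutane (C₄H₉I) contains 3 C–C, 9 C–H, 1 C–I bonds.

Bonds broken (reactants):
  C–C: 2 × 355 = 710
  C–H: 8 × 428 = 3424
  C=C: 1 × 595 = 595
  H–I: 1 × 305 = 305
  Σ(broken) = 5034 kJ
Bonds formed (products):
  C–C: 3 × 355 = 1065
  C–H: 9 × 428 = 3852
  C–I: 1 × 233 = 233
  Σ(formed) = 5150 kJ
ΔH = Σ(broken) − Σ(formed) = 5034 − 5150 = −116 kJ

ΔH ≈ −116 kJ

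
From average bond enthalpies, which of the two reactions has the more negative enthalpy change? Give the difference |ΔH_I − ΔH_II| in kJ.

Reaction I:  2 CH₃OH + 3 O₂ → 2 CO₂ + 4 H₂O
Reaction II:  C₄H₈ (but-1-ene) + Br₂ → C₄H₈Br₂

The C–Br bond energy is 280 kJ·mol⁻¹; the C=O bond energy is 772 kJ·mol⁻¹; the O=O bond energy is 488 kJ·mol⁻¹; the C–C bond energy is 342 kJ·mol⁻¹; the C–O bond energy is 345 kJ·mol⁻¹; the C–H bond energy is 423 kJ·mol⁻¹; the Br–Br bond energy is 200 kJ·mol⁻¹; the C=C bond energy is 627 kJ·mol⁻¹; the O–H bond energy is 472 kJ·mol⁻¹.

Reaction I, by 1153 kJ

Reaction I:
  Bonds broken (reactants):
    C–H: 6 × 423 = 2538
    C–O: 2 × 345 = 690
    O–H: 2 × 472 = 944
    O=O: 3 × 488 = 1464
    Σ(broken) = 5636 kJ
  Bonds formed (products):
    C=O: 4 × 772 = 3088
    O–H: 8 × 472 = 3776
    Σ(formed) = 6864 kJ
  ΔH_I = 5636 − 6864 = −1228 kJ
Reaction II:
  Bonds broken (reactants):
    Br–Br: 1 × 200 = 200
    C–C: 2 × 342 = 684
    C–H: 8 × 423 = 3384
    C=C: 1 × 627 = 627
    Σ(broken) = 4895 kJ
  Bonds formed (products):
    C–Br: 2 × 280 = 560
    C–C: 3 × 342 = 1026
    C–H: 8 × 423 = 3384
    Σ(formed) = 4970 kJ
  ΔH_II = 4895 − 4970 = −75 kJ
ΔH_I − ΔH_II = −1153 kJ, so reaction I has the more negative ΔH; |ΔH_I − ΔH_II| = 1153 kJ.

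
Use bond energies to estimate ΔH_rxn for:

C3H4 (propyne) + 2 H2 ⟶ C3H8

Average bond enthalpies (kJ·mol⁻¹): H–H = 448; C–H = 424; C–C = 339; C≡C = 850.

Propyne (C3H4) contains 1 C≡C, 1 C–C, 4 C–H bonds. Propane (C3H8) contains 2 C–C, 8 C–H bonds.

ΔH ≈ −289 kJ

Bonds broken (reactants):
  C≡C: 1 × 850 = 850
  C–C: 1 × 339 = 339
  C–H: 4 × 424 = 1696
  H–H: 2 × 448 = 896
  Σ(broken) = 3781 kJ
Bonds formed (products):
  C–C: 2 × 339 = 678
  C–H: 8 × 424 = 3392
  Σ(formed) = 4070 kJ
ΔH = Σ(broken) − Σ(formed) = 3781 − 4070 = −289 kJ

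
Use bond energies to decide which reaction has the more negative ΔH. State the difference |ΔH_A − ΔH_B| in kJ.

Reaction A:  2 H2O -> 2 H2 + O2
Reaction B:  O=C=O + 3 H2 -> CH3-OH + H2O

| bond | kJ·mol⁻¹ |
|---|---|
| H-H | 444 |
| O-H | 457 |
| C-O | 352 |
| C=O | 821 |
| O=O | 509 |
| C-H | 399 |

Reaction B, by 377 kJ

Reaction A:
  Bonds broken (reactants):
    O-H: 4 × 457 = 1828
    Σ(broken) = 1828 kJ
  Bonds formed (products):
    H-H: 2 × 444 = 888
    O=O: 1 × 509 = 509
    Σ(formed) = 1397 kJ
  ΔH_A = 1828 − 1397 = +431 kJ
Reaction B:
  Bonds broken (reactants):
    C=O: 2 × 821 = 1642
    H-H: 3 × 444 = 1332
    Σ(broken) = 2974 kJ
  Bonds formed (products):
    C-H: 3 × 399 = 1197
    C-O: 1 × 352 = 352
    O-H: 3 × 457 = 1371
    Σ(formed) = 2920 kJ
  ΔH_B = 2974 − 2920 = +54 kJ
ΔH_A − ΔH_B = +377 kJ, so reaction B has the more negative ΔH; |ΔH_A − ΔH_B| = 377 kJ.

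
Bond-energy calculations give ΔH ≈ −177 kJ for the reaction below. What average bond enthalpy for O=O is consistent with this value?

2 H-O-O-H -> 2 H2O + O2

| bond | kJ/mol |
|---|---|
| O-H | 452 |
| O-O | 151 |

Let D be the O=O bond energy.
Σ(broken) = 4×452 + 2×151 = 2110
Σ(formed) = 4×452 + 1×D = 1808 + D
ΔH = Σ(broken) − Σ(formed) = (2110) − (1808 + D) = +302 − D
Setting this equal to −177 kJ gives D = 479 kJ/mol.

D(O=O) ≈ 479 kJ/mol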